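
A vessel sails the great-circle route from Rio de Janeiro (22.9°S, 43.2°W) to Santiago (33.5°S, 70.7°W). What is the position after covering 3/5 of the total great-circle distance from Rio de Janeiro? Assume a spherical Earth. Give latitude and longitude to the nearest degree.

Convert each endpoint to a unit vector on the sphere (x = cos φ cos λ, y = cos φ sin λ, z = sin φ).
The central angle between the endpoints is δ = arccos(p₁·p₂) ≈ 0.460 rad (26.3°).
Interpolate at f = 3/5 with slerp weights a = sin((1−f)δ)/sin δ ≈ 0.412, b = sin(fδ)/sin δ ≈ 0.614.
p = a·p₁ + b·p₂ ≈ (0.446, -0.743, -0.499); φ = arcsin(p_z) ≈ -29.94°, λ = atan2(p_y, p_x) ≈ -59.03°.

≈ (30°S, 59°W)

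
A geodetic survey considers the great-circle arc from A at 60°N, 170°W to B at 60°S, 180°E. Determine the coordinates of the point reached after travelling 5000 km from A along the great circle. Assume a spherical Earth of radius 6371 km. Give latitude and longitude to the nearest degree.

≈ 15°N, 174°W

The haversine formula gives a central angle δ ≈ 2.099 rad (120.3°) between the endpoints. The total great-circle distance is δ·R ≈ 2.099 × 6371 ≈ 13371 km, so the target fraction is f = 5000/13371 ≈ 0.374.
Interpolate at f ≈ 0.374 with slerp weights a = sin((1−f)δ)/sin δ ≈ 1.120, b = sin(fδ)/sin δ ≈ 0.818.
p = a·p₁ + b·p₂ ≈ (-0.960, -0.097, 0.261); φ = arcsin(p_z) ≈ 15.14°, λ = atan2(p_y, p_x) ≈ -174.22°.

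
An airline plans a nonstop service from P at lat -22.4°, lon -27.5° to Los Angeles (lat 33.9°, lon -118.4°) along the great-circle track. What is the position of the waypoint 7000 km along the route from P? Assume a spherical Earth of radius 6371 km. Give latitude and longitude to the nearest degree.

≈ lat 15°, lon -79°

The haversine formula gives a central angle δ ≈ 1.797 rad (103.0°) between the endpoints. The total great-circle distance is δ·R ≈ 1.797 × 6371 ≈ 11451 km, so the target fraction is f = 7000/11451 ≈ 0.611.
Interpolate at f ≈ 0.611 with slerp weights a = sin((1−f)δ)/sin δ ≈ 0.660, b = sin(fδ)/sin δ ≈ 0.914.
p = a·p₁ + b·p₂ ≈ (0.180, -0.949, 0.258); φ = arcsin(p_z) ≈ 14.97°, λ = atan2(p_y, p_x) ≈ -79.24°.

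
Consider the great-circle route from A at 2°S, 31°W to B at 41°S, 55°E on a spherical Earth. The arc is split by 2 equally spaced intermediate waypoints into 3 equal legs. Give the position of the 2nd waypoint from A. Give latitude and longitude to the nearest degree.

≈ 35°S, 19°E

Convert each endpoint to a unit vector on the sphere (x = cos φ cos λ, y = cos φ sin λ, z = sin φ).
The central angle between the endpoints is δ = arccos(p₁·p₂) ≈ 1.495 rad (85.7°).
Interpolate at f = 2/3 with slerp weights a = sin((1−f)δ)/sin δ ≈ 0.479, b = sin(fδ)/sin δ ≈ 0.842.
p = a·p₁ + b·p₂ ≈ (0.775, 0.274, -0.569); φ = arcsin(p_z) ≈ -34.70°, λ = atan2(p_y, p_x) ≈ 19.46°.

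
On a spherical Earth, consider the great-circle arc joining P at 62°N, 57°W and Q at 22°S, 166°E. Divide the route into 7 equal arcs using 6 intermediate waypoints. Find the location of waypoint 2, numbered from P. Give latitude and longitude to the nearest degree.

≈ 59°N, 138°W

Write both endpoints as unit vectors p₁, p₂ with components (cos φ cos λ, cos φ sin λ, sin φ).
The central angle between the endpoints is δ = arccos(p₁·p₂) ≈ 2.277 rad (130.5°).
Interpolate at f = 2/7 with slerp weights a = sin((1−f)δ)/sin δ ≈ 1.313, b = sin(fδ)/sin δ ≈ 0.796.
p = a·p₁ + b·p₂ ≈ (-0.381, -0.338, 0.861); φ = arcsin(p_z) ≈ 59.39°, λ = atan2(p_y, p_x) ≈ -138.39°.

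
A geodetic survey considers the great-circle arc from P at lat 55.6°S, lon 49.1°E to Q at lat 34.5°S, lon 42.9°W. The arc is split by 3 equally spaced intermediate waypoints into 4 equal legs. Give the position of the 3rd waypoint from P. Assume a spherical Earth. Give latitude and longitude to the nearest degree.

≈ lat 46°S, lon 29°W

The haversine formula gives a central angle δ ≈ 1.103 rad (63.2°) between the endpoints.
Interpolate at f = 3/4 with slerp weights a = sin((1−f)δ)/sin δ ≈ 0.305, b = sin(fδ)/sin δ ≈ 0.825.
p = a·p₁ + b·p₂ ≈ (0.611, -0.332, -0.719); φ = arcsin(p_z) ≈ -45.95°, λ = atan2(p_y, p_x) ≈ -28.56°.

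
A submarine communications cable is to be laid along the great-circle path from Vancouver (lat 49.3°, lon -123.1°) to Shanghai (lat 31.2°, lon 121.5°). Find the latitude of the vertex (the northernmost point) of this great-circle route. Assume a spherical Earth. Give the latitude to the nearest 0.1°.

≈ 59.3°

The great circle lies in the plane with unit normal n̂ = (p₁ × p₂)/|p₁ × p₂|.
Here n̂_z ≈ -0.510; the vertex latitude is φ_max = arccos|n̂_z| ≈ 59.3°.
Check via Clairaut: cos φ_max = |cos φ₁| · sin C = cos(49.3°)·sin(51.4°) ≈ 0.510, again giving ≈ 59.3°.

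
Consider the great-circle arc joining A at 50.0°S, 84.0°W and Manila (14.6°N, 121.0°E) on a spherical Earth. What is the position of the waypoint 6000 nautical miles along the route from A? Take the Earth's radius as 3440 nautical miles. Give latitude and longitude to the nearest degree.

From cos δ = sin φ₁ sin φ₂ + cos φ₁ cos φ₂ cos Δλ, the central angle is δ ≈ 2.429 rad (139.2°). The total great-circle distance is δ·R ≈ 2.429 × 3440 ≈ 8357 nmi, so the target fraction is f = 6000/8357 ≈ 0.718.
Interpolate at f ≈ 0.718 with slerp weights a = sin((1−f)δ)/sin δ ≈ 0.968, b = sin(fδ)/sin δ ≈ 1.507.
p = a·p₁ + b·p₂ ≈ (-0.686, 0.631, -0.362); φ = arcsin(p_z) ≈ -21.21°, λ = atan2(p_y, p_x) ≈ 137.38°.

≈ 21°S, 137°E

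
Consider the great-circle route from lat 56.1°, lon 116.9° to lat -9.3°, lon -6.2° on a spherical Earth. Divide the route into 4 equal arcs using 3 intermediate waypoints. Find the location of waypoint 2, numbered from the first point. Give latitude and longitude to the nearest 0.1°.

From cos δ = sin φ₁ sin φ₂ + cos φ₁ cos φ₂ cos Δλ, the central angle is δ ≈ 2.021 rad (115.8°).
Interpolate at f = 2/4 with slerp weights a = sin((1−f)δ)/sin δ ≈ 0.940, b = sin(fδ)/sin δ ≈ 0.940.
p = a·p₁ + b·p₂ ≈ (0.685, 0.368, 0.629); φ = arcsin(p_z) ≈ 38.95°, λ = atan2(p_y, p_x) ≈ 28.20°.

≈ lat 38.9°, lon 28.2°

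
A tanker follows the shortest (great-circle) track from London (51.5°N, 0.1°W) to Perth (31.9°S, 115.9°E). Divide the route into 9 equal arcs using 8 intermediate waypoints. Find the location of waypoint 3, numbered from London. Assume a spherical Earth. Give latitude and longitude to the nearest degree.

From cos δ = sin φ₁ sin φ₂ + cos φ₁ cos φ₂ cos Δλ, the central angle is δ ≈ 2.272 rad (130.2°).
Interpolate at f = 3/9 with slerp weights a = sin((1−f)δ)/sin δ ≈ 1.307, b = sin(fδ)/sin δ ≈ 0.899.
p = a·p₁ + b·p₂ ≈ (0.480, 0.685, 0.548); φ = arcsin(p_z) ≈ 33.20°, λ = atan2(p_y, p_x) ≈ 54.99°.

≈ 33°N, 55°E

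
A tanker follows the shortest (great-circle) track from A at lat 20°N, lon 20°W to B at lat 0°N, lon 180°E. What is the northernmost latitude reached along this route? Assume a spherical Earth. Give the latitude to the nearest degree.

The great circle lies in the plane with unit normal n̂ = (p₁ × p₂)/|p₁ × p₂|.
Here n̂_z ≈ -0.685; the vertex latitude is φ_max = arccos|n̂_z| ≈ 46.8°.

≈ 47°N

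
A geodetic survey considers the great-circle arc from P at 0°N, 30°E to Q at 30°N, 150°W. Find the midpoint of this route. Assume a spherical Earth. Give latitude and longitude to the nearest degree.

Write both endpoints as unit vectors p₁, p₂ with components (cos φ cos λ, cos φ sin λ, sin φ).
The central angle between the endpoints is δ = arccos(p₁·p₂) ≈ 2.618 rad (150.0°).
Interpolate at f = 1/2 with slerp weights a = sin((1−f)δ)/sin δ ≈ 1.932, b = sin(fδ)/sin δ ≈ 1.932.
p = a·p₁ + b·p₂ ≈ (0.224, 0.129, 0.966); φ = arcsin(p_z) ≈ 75.00°, λ = atan2(p_y, p_x) ≈ 30.00°.

≈ 75°N, 30°E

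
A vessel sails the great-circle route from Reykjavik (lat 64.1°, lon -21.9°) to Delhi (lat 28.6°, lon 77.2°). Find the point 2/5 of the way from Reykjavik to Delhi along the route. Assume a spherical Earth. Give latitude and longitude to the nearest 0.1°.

≈ lat 60.6°, lon 38.9°

Write both endpoints as unit vectors p₁, p₂ with components (cos φ cos λ, cos φ sin λ, sin φ).
The central angle between the endpoints is δ = arccos(p₁·p₂) ≈ 1.192 rad (68.3°).
Interpolate at f = 2/5 with slerp weights a = sin((1−f)δ)/sin δ ≈ 0.706, b = sin(fδ)/sin δ ≈ 0.494.
p = a·p₁ + b·p₂ ≈ (0.382, 0.308, 0.871); φ = arcsin(p_z) ≈ 60.61°, λ = atan2(p_y, p_x) ≈ 38.86°.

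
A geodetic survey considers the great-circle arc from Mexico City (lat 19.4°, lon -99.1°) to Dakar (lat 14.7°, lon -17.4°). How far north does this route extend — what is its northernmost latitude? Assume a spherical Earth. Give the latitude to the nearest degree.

The great circle lies in the plane with unit normal n̂ = (p₁ × p₂)/|p₁ × p₂|.
Here n̂_z ≈ +0.925; the vertex latitude is φ_max = arccos|n̂_z| ≈ 22.4°.

≈ 22°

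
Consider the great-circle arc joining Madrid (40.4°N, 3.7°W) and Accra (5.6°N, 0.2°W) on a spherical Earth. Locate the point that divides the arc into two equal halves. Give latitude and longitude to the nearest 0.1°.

Convert each endpoint to a unit vector on the sphere (x = cos φ cos λ, y = cos φ sin λ, z = sin φ).
The central angle between the endpoints is δ = arccos(p₁·p₂) ≈ 0.610 rad (34.9°).
Interpolate at f = 1/2 with slerp weights a = sin((1−f)δ)/sin δ ≈ 0.524, b = sin(fδ)/sin δ ≈ 0.524.
p = a·p₁ + b·p₂ ≈ (0.920, -0.028, 0.391); φ = arcsin(p_z) ≈ 23.01°, λ = atan2(p_y, p_x) ≈ -1.72°.

≈ 23.0°N, 1.7°W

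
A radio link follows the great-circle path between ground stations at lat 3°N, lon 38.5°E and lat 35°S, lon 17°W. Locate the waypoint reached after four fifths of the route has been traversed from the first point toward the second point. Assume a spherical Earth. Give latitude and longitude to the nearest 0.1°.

≈ lat 29.0°S, lon 3.6°W

The haversine formula gives a central angle δ ≈ 1.123 rad (64.3°) between the endpoints.
Interpolate at f = 4/5 with slerp weights a = sin((1−f)δ)/sin δ ≈ 0.247, b = sin(fδ)/sin δ ≈ 0.868.
p = a·p₁ + b·p₂ ≈ (0.873, -0.054, -0.485); φ = arcsin(p_z) ≈ -29.00°, λ = atan2(p_y, p_x) ≈ -3.56°.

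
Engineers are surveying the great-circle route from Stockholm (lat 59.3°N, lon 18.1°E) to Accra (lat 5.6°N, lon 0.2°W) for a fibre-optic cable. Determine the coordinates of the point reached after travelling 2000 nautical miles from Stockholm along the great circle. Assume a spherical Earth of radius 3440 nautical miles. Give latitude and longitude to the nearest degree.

Write both endpoints as unit vectors p₁, p₂ with components (cos φ cos λ, cos φ sin λ, sin φ).
The central angle between the endpoints is δ = arccos(p₁·p₂) ≈ 0.969 rad (55.5°). The total great-circle distance is δ·R ≈ 0.969 × 3440 ≈ 3333 nmi, so the target fraction is f = 2000/3333 ≈ 0.600.
Interpolate at f ≈ 0.600 with slerp weights a = sin((1−f)δ)/sin δ ≈ 0.458, b = sin(fδ)/sin δ ≈ 0.666.
p = a·p₁ + b·p₂ ≈ (0.886, 0.070, 0.459); φ = arcsin(p_z) ≈ 27.33°, λ = atan2(p_y, p_x) ≈ 4.54°.

≈ lat 27°N, lon 5°E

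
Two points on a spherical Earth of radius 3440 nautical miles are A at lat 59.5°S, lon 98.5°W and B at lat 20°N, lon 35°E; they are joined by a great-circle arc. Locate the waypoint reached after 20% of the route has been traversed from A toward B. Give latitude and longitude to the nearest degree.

Convert each endpoint to a unit vector on the sphere (x = cos φ cos λ, y = cos φ sin λ, z = sin φ).
The central angle between the endpoints is δ = arccos(p₁·p₂) ≈ 2.243 rad (128.5°).
Interpolate at f = 0.20 with slerp weights a = sin((1−f)δ)/sin δ ≈ 1.246, b = sin(fδ)/sin δ ≈ 0.555.
p = a·p₁ + b·p₂ ≈ (0.333, -0.327, -0.884); φ = arcsin(p_z) ≈ -62.17°, λ = atan2(p_y, p_x) ≈ -44.43°.

≈ lat 62°S, lon 44°W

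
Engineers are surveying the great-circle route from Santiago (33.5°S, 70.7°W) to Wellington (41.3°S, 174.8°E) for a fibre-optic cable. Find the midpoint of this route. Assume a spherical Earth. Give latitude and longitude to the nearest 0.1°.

Convert each endpoint to a unit vector on the sphere (x = cos φ cos λ, y = cos φ sin λ, z = sin φ).
The central angle between the endpoints is δ = arccos(p₁·p₂) ≈ 1.466 rad (84.0°).
Interpolate at f = 1/2 with slerp weights a = sin((1−f)δ)/sin δ ≈ 0.673, b = sin(fδ)/sin δ ≈ 0.673.
p = a·p₁ + b·p₂ ≈ (-0.318, -0.484, -0.815); φ = arcsin(p_z) ≈ -54.63°, λ = atan2(p_y, p_x) ≈ -123.32°.

≈ (54.6°S, 123.3°W)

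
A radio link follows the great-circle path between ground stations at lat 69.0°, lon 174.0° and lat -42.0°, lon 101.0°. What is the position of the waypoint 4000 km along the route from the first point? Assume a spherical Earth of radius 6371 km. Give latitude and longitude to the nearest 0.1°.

≈ lat 40.1°, lon 133.3°

Convert each endpoint to a unit vector on the sphere (x = cos φ cos λ, y = cos φ sin λ, z = sin φ).
The central angle between the endpoints is δ = arccos(p₁·p₂) ≈ 2.149 rad (123.1°). The total great-circle distance is δ·R ≈ 2.149 × 6371 ≈ 13694 km, so the target fraction is f = 4000/13694 ≈ 0.292.
Interpolate at f ≈ 0.292 with slerp weights a = sin((1−f)δ)/sin δ ≈ 1.193, b = sin(fδ)/sin δ ≈ 0.702.
p = a·p₁ + b·p₂ ≈ (-0.525, 0.556, 0.644); φ = arcsin(p_z) ≈ 40.11°, λ = atan2(p_y, p_x) ≈ 133.31°.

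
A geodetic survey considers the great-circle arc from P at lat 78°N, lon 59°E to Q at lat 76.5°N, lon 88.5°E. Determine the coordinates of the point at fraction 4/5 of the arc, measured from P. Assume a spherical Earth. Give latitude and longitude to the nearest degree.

The haversine formula gives a central angle δ ≈ 0.115 rad (6.6°) between the endpoints.
Interpolate at f = 4/5 with slerp weights a = sin((1−f)δ)/sin δ ≈ 0.200, b = sin(fδ)/sin δ ≈ 0.801.
p = a·p₁ + b·p₂ ≈ (0.026, 0.223, 0.975); φ = arcsin(p_z) ≈ 77.05°, λ = atan2(p_y, p_x) ≈ 83.25°.

≈ lat 77°N, lon 83°E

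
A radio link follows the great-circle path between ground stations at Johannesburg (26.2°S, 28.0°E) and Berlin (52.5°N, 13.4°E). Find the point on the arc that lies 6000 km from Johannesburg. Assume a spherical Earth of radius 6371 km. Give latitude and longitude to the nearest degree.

Convert each endpoint to a unit vector on the sphere (x = cos φ cos λ, y = cos φ sin λ, z = sin φ).
The central angle between the endpoints is δ = arccos(p₁·p₂) ≈ 1.392 rad (79.7°). The total great-circle distance is δ·R ≈ 1.392 × 6371 ≈ 8865 km, so the target fraction is f = 6000/8865 ≈ 0.677.
Interpolate at f ≈ 0.677 with slerp weights a = sin((1−f)δ)/sin δ ≈ 0.442, b = sin(fδ)/sin δ ≈ 0.822.
p = a·p₁ + b·p₂ ≈ (0.837, 0.302, 0.457); φ = arcsin(p_z) ≈ 27.19°, λ = atan2(p_y, p_x) ≈ 19.85°.

≈ 27°N, 20°E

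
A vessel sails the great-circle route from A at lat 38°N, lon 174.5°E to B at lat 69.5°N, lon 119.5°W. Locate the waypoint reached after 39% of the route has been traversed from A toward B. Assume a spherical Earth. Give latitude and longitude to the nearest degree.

≈ lat 54°N, lon 172°W

Write both endpoints as unit vectors p₁, p₂ with components (cos φ cos λ, cos φ sin λ, sin φ).
The central angle between the endpoints is δ = arccos(p₁·p₂) ≈ 0.811 rad (46.5°).
Interpolate at f = 0.39 with slerp weights a = sin((1−f)δ)/sin δ ≈ 0.655, b = sin(fδ)/sin δ ≈ 0.429.
p = a·p₁ + b·p₂ ≈ (-0.588, -0.081, 0.805); φ = arcsin(p_z) ≈ 53.61°, λ = atan2(p_y, p_x) ≈ -172.12°.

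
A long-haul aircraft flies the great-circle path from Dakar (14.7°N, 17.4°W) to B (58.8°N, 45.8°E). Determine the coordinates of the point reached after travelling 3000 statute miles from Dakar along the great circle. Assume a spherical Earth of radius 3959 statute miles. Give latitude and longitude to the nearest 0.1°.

Write both endpoints as unit vectors p₁, p₂ with components (cos φ cos λ, cos φ sin λ, sin φ).
The central angle between the endpoints is δ = arccos(p₁·p₂) ≈ 1.112 rad (63.7°). The total great-circle distance is δ·R ≈ 1.112 × 3959 ≈ 4402 mi, so the target fraction is f = 3000/4402 ≈ 0.682.
Interpolate at f ≈ 0.682 with slerp weights a = sin((1−f)δ)/sin δ ≈ 0.387, b = sin(fδ)/sin δ ≈ 0.767.
p = a·p₁ + b·p₂ ≈ (0.634, 0.173, 0.754); φ = arcsin(p_z) ≈ 48.93°, λ = atan2(p_y, p_x) ≈ 15.25°.

≈ (48.9°N, 15.3°E)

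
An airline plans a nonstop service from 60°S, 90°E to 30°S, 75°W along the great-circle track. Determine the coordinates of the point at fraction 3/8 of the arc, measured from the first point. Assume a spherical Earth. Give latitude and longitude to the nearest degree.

≈ 82°S, 21°W

Write both endpoints as unit vectors p₁, p₂ with components (cos φ cos λ, cos φ sin λ, sin φ).
The central angle between the endpoints is δ = arccos(p₁·p₂) ≈ 1.556 rad (89.2°).
Interpolate at f = 3/8 with slerp weights a = sin((1−f)δ)/sin δ ≈ 0.826, b = sin(fδ)/sin δ ≈ 0.551.
p = a·p₁ + b·p₂ ≈ (0.124, -0.048, -0.991); φ = arcsin(p_z) ≈ -82.39°, λ = atan2(p_y, p_x) ≈ -21.13°.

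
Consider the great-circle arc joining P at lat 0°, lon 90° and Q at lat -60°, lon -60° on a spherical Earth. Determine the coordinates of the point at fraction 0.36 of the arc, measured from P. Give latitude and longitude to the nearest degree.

≈ lat -40°, lon 76°

Write both endpoints as unit vectors p₁, p₂ with components (cos φ cos λ, cos φ sin λ, sin φ).
The central angle between the endpoints is δ = arccos(p₁·p₂) ≈ 2.019 rad (115.7°).
Interpolate at f = 0.36 with slerp weights a = sin((1−f)δ)/sin δ ≈ 1.067, b = sin(fδ)/sin δ ≈ 0.737.
p = a·p₁ + b·p₂ ≈ (0.184, 0.747, -0.638); φ = arcsin(p_z) ≈ -39.67°, λ = atan2(p_y, p_x) ≈ 76.15°.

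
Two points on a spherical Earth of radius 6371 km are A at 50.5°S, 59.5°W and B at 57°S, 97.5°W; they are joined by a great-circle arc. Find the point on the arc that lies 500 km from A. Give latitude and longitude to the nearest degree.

≈ 53°S, 66°W

Write both endpoints as unit vectors p₁, p₂ with components (cos φ cos λ, cos φ sin λ, sin φ).
The central angle between the endpoints is δ = arccos(p₁·p₂) ≈ 0.402 rad (23.1°). The total great-circle distance is δ·R ≈ 0.402 × 6371 ≈ 2564 km, so the target fraction is f = 500/2564 ≈ 0.195.
Interpolate at f ≈ 0.195 with slerp weights a = sin((1−f)δ)/sin δ ≈ 0.813, b = sin(fδ)/sin δ ≈ 0.200.
p = a·p₁ + b·p₂ ≈ (0.248, -0.554, -0.795); φ = arcsin(p_z) ≈ -52.66°, λ = atan2(p_y, p_x) ≈ -65.85°.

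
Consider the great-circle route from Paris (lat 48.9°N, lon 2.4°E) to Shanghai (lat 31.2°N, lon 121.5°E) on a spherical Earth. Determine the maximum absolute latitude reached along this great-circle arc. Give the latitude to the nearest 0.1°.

≈ 60.3°N

The great circle lies in the plane with unit normal n̂ = (p₁ × p₂)/|p₁ × p₂|.
Here n̂_z ≈ +0.495; the vertex latitude is φ_max = arccos|n̂_z| ≈ 60.3°.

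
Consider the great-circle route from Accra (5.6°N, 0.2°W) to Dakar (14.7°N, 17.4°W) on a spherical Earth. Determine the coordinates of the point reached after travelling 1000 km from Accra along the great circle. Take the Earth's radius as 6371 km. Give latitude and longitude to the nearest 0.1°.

Convert each endpoint to a unit vector on the sphere (x = cos φ cos λ, y = cos φ sin λ, z = sin φ).
The central angle between the endpoints is δ = arccos(p₁·p₂) ≈ 0.335 rad (19.2°). The total great-circle distance is δ·R ≈ 0.335 × 6371 ≈ 2135 km, so the target fraction is f = 1000/2135 ≈ 0.468.
Interpolate at f ≈ 0.468 with slerp weights a = sin((1−f)δ)/sin δ ≈ 0.539, b = sin(fδ)/sin δ ≈ 0.475.
p = a·p₁ + b·p₂ ≈ (0.975, -0.139, 0.173); φ = arcsin(p_z) ≈ 9.97°, λ = atan2(p_y, p_x) ≈ -8.13°.

≈ (10.0°N, 8.1°W)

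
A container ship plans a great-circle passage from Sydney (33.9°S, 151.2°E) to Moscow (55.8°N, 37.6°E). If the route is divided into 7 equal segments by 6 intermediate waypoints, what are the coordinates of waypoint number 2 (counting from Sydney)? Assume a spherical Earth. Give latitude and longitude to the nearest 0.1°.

Convert each endpoint to a unit vector on the sphere (x = cos φ cos λ, y = cos φ sin λ, z = sin φ).
The central angle between the endpoints is δ = arccos(p₁·p₂) ≈ 2.276 rad (130.4°).
Interpolate at f = 2/7 with slerp weights a = sin((1−f)δ)/sin δ ≈ 1.311, b = sin(fδ)/sin δ ≈ 0.795.
p = a·p₁ + b·p₂ ≈ (-0.600, 0.797, -0.074); φ = arcsin(p_z) ≈ -4.23°, λ = atan2(p_y, p_x) ≈ 126.96°.

≈ 4.2°S, 127.0°E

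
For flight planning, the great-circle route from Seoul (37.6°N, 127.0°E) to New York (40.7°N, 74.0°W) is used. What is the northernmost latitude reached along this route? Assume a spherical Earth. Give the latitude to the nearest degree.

≈ 77°N

The great circle lies in the plane with unit normal n̂ = (p₁ × p₂)/|p₁ × p₂|.
Here n̂_z ≈ +0.218; the vertex latitude is φ_max = arccos|n̂_z| ≈ 77.4°.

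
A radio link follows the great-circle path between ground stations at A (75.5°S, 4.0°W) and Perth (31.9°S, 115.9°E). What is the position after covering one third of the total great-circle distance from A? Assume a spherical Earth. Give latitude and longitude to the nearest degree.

≈ (72°S, 83°E)

Convert each endpoint to a unit vector on the sphere (x = cos φ cos λ, y = cos φ sin λ, z = sin φ).
The central angle between the endpoints is δ = arccos(p₁·p₂) ≈ 1.153 rad (66.1°).
Interpolate at f = 1/3 with slerp weights a = sin((1−f)δ)/sin δ ≈ 0.761, b = sin(fδ)/sin δ ≈ 0.410.
p = a·p₁ + b·p₂ ≈ (0.038, 0.300, -0.953); φ = arcsin(p_z) ≈ -72.40°, λ = atan2(p_y, p_x) ≈ 82.81°.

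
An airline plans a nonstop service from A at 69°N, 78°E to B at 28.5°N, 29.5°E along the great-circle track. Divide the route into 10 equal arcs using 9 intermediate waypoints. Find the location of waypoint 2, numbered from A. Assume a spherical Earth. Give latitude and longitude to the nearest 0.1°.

≈ 62.8°N, 59.0°E

The haversine formula gives a central angle δ ≈ 0.858 rad (49.1°) between the endpoints.
Interpolate at f = 2/10 with slerp weights a = sin((1−f)δ)/sin δ ≈ 0.838, b = sin(fδ)/sin δ ≈ 0.226.
p = a·p₁ + b·p₂ ≈ (0.235, 0.391, 0.890); φ = arcsin(p_z) ≈ 62.84°, λ = atan2(p_y, p_x) ≈ 59.01°.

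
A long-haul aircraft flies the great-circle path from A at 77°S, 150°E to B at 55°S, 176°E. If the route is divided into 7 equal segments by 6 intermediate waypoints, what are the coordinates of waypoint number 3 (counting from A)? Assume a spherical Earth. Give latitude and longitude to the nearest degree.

Write both endpoints as unit vectors p₁, p₂ with components (cos φ cos λ, cos φ sin λ, sin φ).
The central angle between the endpoints is δ = arccos(p₁·p₂) ≈ 0.417 rad (23.9°).
Interpolate at f = 3/7 with slerp weights a = sin((1−f)δ)/sin δ ≈ 0.583, b = sin(fδ)/sin δ ≈ 0.439.
p = a·p₁ + b·p₂ ≈ (-0.365, 0.083, -0.927); φ = arcsin(p_z) ≈ -68.04°, λ = atan2(p_y, p_x) ≈ 167.16°.

≈ 68°S, 167°E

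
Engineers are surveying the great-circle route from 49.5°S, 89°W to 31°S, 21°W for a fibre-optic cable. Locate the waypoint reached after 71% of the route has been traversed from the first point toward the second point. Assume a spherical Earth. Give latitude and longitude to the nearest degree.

Write both endpoints as unit vectors p₁, p₂ with components (cos φ cos λ, cos φ sin λ, sin φ).
The central angle between the endpoints is δ = arccos(p₁·p₂) ≈ 0.927 rad (53.1°).
Interpolate at f = 0.71 with slerp weights a = sin((1−f)δ)/sin δ ≈ 0.332, b = sin(fδ)/sin δ ≈ 0.765.
p = a·p₁ + b·p₂ ≈ (0.616, -0.451, -0.646); φ = arcsin(p_z) ≈ -40.27°, λ = atan2(p_y, p_x) ≈ -36.19°.

≈ 40°S, 36°W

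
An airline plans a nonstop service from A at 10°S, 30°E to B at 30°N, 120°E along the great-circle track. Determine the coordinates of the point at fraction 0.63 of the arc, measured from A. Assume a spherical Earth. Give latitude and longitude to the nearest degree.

Convert each endpoint to a unit vector on the sphere (x = cos φ cos λ, y = cos φ sin λ, z = sin φ).
The central angle between the endpoints is δ = arccos(p₁·p₂) ≈ 1.658 rad (95.0°).
Interpolate at f = 0.63 with slerp weights a = sin((1−f)δ)/sin δ ≈ 0.578, b = sin(fδ)/sin δ ≈ 0.868.
p = a·p₁ + b·p₂ ≈ (0.117, 0.935, 0.334); φ = arcsin(p_z) ≈ 19.49°, λ = atan2(p_y, p_x) ≈ 82.87°.

≈ 19°N, 83°E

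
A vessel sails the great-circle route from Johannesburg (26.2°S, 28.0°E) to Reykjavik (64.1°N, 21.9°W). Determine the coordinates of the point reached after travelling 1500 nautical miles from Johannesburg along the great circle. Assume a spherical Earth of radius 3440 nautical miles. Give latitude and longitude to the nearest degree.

From cos δ = sin φ₁ sin φ₂ + cos φ₁ cos φ₂ cos Δλ, the central angle is δ ≈ 1.716 rad (98.3°). The total great-circle distance is δ·R ≈ 1.716 × 3440 ≈ 5903 nmi, so the target fraction is f = 1500/5903 ≈ 0.254.
Interpolate at f ≈ 0.254 with slerp weights a = sin((1−f)δ)/sin δ ≈ 0.968, b = sin(fδ)/sin δ ≈ 0.427.
p = a·p₁ + b·p₂ ≈ (0.940, 0.338, -0.043); φ = arcsin(p_z) ≈ -2.49°, λ = atan2(p_y, p_x) ≈ 19.79°.

≈ 2°S, 20°E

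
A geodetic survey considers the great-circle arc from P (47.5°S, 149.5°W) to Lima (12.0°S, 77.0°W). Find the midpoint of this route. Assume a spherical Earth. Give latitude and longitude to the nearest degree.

Write both endpoints as unit vectors p₁, p₂ with components (cos φ cos λ, cos φ sin λ, sin φ).
The central angle between the endpoints is δ = arccos(p₁·p₂) ≈ 1.211 rad (69.4°).
Interpolate at f = 1/2 with slerp weights a = sin((1−f)δ)/sin δ ≈ 0.608, b = sin(fδ)/sin δ ≈ 0.608.
p = a·p₁ + b·p₂ ≈ (-0.220, -0.788, -0.575); φ = arcsin(p_z) ≈ -35.09°, λ = atan2(p_y, p_x) ≈ -105.61°.

≈ (35°S, 106°W)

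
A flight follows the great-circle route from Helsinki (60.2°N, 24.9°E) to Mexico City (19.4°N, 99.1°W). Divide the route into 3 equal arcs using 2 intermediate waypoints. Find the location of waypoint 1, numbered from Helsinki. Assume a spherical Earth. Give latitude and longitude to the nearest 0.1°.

Convert each endpoint to a unit vector on the sphere (x = cos φ cos λ, y = cos φ sin λ, z = sin φ).
The central angle between the endpoints is δ = arccos(p₁·p₂) ≈ 1.545 rad (88.5°).
Interpolate at f = 1/3 with slerp weights a = sin((1−f)δ)/sin δ ≈ 0.857, b = sin(fδ)/sin δ ≈ 0.493.
p = a·p₁ + b·p₂ ≈ (0.313, -0.279, 0.908); φ = arcsin(p_z) ≈ 65.19°, λ = atan2(p_y, p_x) ≈ -41.75°.

≈ (65.2°N, 41.7°W)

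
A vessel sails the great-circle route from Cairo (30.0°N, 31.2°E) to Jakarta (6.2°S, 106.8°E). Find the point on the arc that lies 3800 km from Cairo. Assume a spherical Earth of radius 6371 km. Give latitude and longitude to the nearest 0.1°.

≈ 17.9°N, 66.3°E

From cos δ = sin φ₁ sin φ₂ + cos φ₁ cos φ₂ cos Δλ, the central angle is δ ≈ 1.410 rad (80.8°). The total great-circle distance is δ·R ≈ 1.410 × 6371 ≈ 8983 km, so the target fraction is f = 3800/8983 ≈ 0.423.
Interpolate at f ≈ 0.423 with slerp weights a = sin((1−f)δ)/sin δ ≈ 0.736, b = sin(fδ)/sin δ ≈ 0.569.
p = a·p₁ + b·p₂ ≈ (0.382, 0.872, 0.307); φ = arcsin(p_z) ≈ 17.86°, λ = atan2(p_y, p_x) ≈ 66.35°.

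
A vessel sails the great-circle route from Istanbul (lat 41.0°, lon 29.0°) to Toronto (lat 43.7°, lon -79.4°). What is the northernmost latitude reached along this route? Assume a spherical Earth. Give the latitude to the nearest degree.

≈ 57°

The great circle lies in the plane with unit normal n̂ = (p₁ × p₂)/|p₁ × p₂|.
Here n̂_z ≈ -0.539; the vertex latitude is φ_max = arccos|n̂_z| ≈ 57.4°.
Check via Clairaut: cos φ_max = |cos φ₁| · sin C = cos(41.0°)·sin(45.6°) ≈ 0.539, again giving ≈ 57.4°.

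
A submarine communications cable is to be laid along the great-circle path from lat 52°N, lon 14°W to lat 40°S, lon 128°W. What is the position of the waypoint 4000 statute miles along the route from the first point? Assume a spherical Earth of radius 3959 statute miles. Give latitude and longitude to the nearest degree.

Convert each endpoint to a unit vector on the sphere (x = cos φ cos λ, y = cos φ sin λ, z = sin φ).
The central angle between the endpoints is δ = arccos(p₁·p₂) ≈ 2.344 rad (134.3°). The total great-circle distance is δ·R ≈ 2.344 × 3959 ≈ 9279 mi, so the target fraction is f = 4000/9279 ≈ 0.431.
Interpolate at f ≈ 0.431 with slerp weights a = sin((1−f)δ)/sin δ ≈ 1.358, b = sin(fδ)/sin δ ≈ 1.183.
p = a·p₁ + b·p₂ ≈ (0.253, -0.917, 0.309); φ = arcsin(p_z) ≈ 18.03°, λ = atan2(p_y, p_x) ≈ -74.56°.

≈ lat 18°N, lon 75°W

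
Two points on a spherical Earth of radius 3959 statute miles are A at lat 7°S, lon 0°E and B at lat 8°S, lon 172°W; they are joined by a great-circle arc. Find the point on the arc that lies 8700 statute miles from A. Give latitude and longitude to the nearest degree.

≈ lat 40°S, lon 150°W

Write both endpoints as unit vectors p₁, p₂ with components (cos φ cos λ, cos φ sin λ, sin φ).
The central angle between the endpoints is δ = arccos(p₁·p₂) ≈ 2.845 rad (163.0°). The total great-circle distance is δ·R ≈ 2.845 × 3959 ≈ 11264 mi, so the target fraction is f = 8700/11264 ≈ 0.772.
Interpolate at f ≈ 0.772 with slerp weights a = sin((1−f)δ)/sin δ ≈ 2.065, b = sin(fδ)/sin δ ≈ 2.772.
p = a·p₁ + b·p₂ ≈ (-0.669, -0.382, -0.637); φ = arcsin(p_z) ≈ -39.60°, λ = atan2(p_y, p_x) ≈ -150.28°.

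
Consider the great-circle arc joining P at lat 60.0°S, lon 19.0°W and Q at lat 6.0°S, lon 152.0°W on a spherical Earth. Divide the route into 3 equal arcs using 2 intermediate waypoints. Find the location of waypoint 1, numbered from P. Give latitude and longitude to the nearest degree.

≈ lat 64°S, lon 98°W

From cos δ = sin φ₁ sin φ₂ + cos φ₁ cos φ₂ cos Δλ, the central angle is δ ≈ 1.822 rad (104.4°).
Interpolate at f = 1/3 with slerp weights a = sin((1−f)δ)/sin δ ≈ 0.968, b = sin(fδ)/sin δ ≈ 0.589.
p = a·p₁ + b·p₂ ≈ (-0.060, -0.433, -0.900); φ = arcsin(p_z) ≈ -64.10°, λ = atan2(p_y, p_x) ≈ -97.88°.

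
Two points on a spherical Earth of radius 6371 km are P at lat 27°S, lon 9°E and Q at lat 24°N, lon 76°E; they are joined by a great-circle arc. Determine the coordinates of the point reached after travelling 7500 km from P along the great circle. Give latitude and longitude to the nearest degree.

Write both endpoints as unit vectors p₁, p₂ with components (cos φ cos λ, cos φ sin λ, sin φ).
The central angle between the endpoints is δ = arccos(p₁·p₂) ≈ 1.437 rad (82.3°). The total great-circle distance is δ·R ≈ 1.437 × 6371 ≈ 9155 km, so the target fraction is f = 7500/9155 ≈ 0.819.
Interpolate at f ≈ 0.819 with slerp weights a = sin((1−f)δ)/sin δ ≈ 0.259, b = sin(fδ)/sin δ ≈ 0.932.
p = a·p₁ + b·p₂ ≈ (0.434, 0.862, 0.261); φ = arcsin(p_z) ≈ 15.15°, λ = atan2(p_y, p_x) ≈ 63.28°.

≈ lat 15°N, lon 63°E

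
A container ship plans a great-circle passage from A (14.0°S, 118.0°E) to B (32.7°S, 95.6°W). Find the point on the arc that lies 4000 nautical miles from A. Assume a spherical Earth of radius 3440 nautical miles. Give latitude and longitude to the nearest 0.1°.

≈ (56.7°S, 173.4°W)

The haversine formula gives a central angle δ ≈ 2.152 rad (123.3°) between the endpoints. The total great-circle distance is δ·R ≈ 2.152 × 3440 ≈ 7404 nmi, so the target fraction is f = 4000/7404 ≈ 0.540.
Interpolate at f ≈ 0.540 with slerp weights a = sin((1−f)δ)/sin δ ≈ 1.000, b = sin(fδ)/sin δ ≈ 1.099.
p = a·p₁ + b·p₂ ≈ (-0.546, -0.063, -0.835); φ = arcsin(p_z) ≈ -56.67°, λ = atan2(p_y, p_x) ≈ -173.41°.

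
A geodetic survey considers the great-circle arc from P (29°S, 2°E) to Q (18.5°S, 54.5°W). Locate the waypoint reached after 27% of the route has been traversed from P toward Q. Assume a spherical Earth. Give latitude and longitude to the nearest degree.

≈ (28°S, 14°W)

Convert each endpoint to a unit vector on the sphere (x = cos φ cos λ, y = cos φ sin λ, z = sin φ).
The central angle between the endpoints is δ = arccos(p₁·p₂) ≈ 0.913 rad (52.3°).
Interpolate at f = 0.27 with slerp weights a = sin((1−f)δ)/sin δ ≈ 0.781, b = sin(fδ)/sin δ ≈ 0.308.
p = a·p₁ + b·p₂ ≈ (0.853, -0.214, -0.477); φ = arcsin(p_z) ≈ -28.46°, λ = atan2(p_y, p_x) ≈ -14.10°.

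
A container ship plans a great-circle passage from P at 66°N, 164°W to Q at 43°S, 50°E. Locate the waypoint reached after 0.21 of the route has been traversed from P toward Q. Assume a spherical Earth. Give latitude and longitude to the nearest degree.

≈ 64°N, 116°E

From cos δ = sin φ₁ sin φ₂ + cos φ₁ cos φ₂ cos Δλ, the central angle is δ ≈ 2.625 rad (150.4°).
Interpolate at f = 0.21 with slerp weights a = sin((1−f)δ)/sin δ ≈ 1.775, b = sin(fδ)/sin δ ≈ 1.061.
p = a·p₁ + b·p₂ ≈ (-0.195, 0.395, 0.898); φ = arcsin(p_z) ≈ 63.83°, λ = atan2(p_y, p_x) ≈ 116.25°.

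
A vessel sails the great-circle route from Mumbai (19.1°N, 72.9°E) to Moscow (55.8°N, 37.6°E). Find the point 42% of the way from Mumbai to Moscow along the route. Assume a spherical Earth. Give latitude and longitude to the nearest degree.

≈ 36°N, 62°E

Write both endpoints as unit vectors p₁, p₂ with components (cos φ cos λ, cos φ sin λ, sin φ).
The central angle between the endpoints is δ = arccos(p₁·p₂) ≈ 0.790 rad (45.2°).
Interpolate at f = 0.42 with slerp weights a = sin((1−f)δ)/sin δ ≈ 0.623, b = sin(fδ)/sin δ ≈ 0.459.
p = a·p₁ + b·p₂ ≈ (0.377, 0.720, 0.583); φ = arcsin(p_z) ≈ 35.66°, λ = atan2(p_y, p_x) ≈ 62.34°.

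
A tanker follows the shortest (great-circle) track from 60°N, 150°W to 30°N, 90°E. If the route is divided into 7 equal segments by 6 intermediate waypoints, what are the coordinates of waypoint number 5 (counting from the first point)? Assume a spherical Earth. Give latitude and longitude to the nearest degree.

≈ 49°N, 105°E

Convert each endpoint to a unit vector on the sphere (x = cos φ cos λ, y = cos φ sin λ, z = sin φ).
The central angle between the endpoints is δ = arccos(p₁·p₂) ≈ 1.353 rad (77.5°).
Interpolate at f = 5/7 with slerp weights a = sin((1−f)δ)/sin δ ≈ 0.386, b = sin(fδ)/sin δ ≈ 0.843.
p = a·p₁ + b·p₂ ≈ (-0.167, 0.633, 0.756); φ = arcsin(p_z) ≈ 49.08°, λ = atan2(p_y, p_x) ≈ 104.79°.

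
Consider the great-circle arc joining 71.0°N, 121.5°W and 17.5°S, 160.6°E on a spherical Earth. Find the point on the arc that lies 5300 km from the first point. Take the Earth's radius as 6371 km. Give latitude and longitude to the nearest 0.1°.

The haversine formula gives a central angle δ ≈ 1.792 rad (102.7°) between the endpoints. The total great-circle distance is δ·R ≈ 1.792 × 6371 ≈ 11416 km, so the target fraction is f = 5300/11416 ≈ 0.464.
Interpolate at f ≈ 0.464 with slerp weights a = sin((1−f)δ)/sin δ ≈ 0.840, b = sin(fδ)/sin δ ≈ 0.758.
p = a·p₁ + b·p₂ ≈ (-0.824, 0.007, 0.566); φ = arcsin(p_z) ≈ 34.47°, λ = atan2(p_y, p_x) ≈ 179.52°.

≈ 34.5°N, 179.5°E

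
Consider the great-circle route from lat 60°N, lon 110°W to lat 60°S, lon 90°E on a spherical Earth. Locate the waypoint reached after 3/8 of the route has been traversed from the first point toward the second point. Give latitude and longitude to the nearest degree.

The haversine formula gives a central angle δ ≈ 2.968 rad (170.0°) between the endpoints.
Interpolate at f = 3/8 with slerp weights a = sin((1−f)δ)/sin δ ≈ 5.549, b = sin(fδ)/sin δ ≈ 5.185.
p = a·p₁ + b·p₂ ≈ (-0.949, -0.015, 0.315); φ = arcsin(p_z) ≈ 18.37°, λ = atan2(p_y, p_x) ≈ -179.12°.

≈ lat 18°N, lon 179°W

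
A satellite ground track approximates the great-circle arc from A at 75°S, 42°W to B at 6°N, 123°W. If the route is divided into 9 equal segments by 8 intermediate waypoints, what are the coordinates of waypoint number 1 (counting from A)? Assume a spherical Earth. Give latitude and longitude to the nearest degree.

≈ 70°S, 74°W

Write both endpoints as unit vectors p₁, p₂ with components (cos φ cos λ, cos φ sin λ, sin φ).
The central angle between the endpoints is δ = arccos(p₁·p₂) ≈ 1.632 rad (93.5°).
Interpolate at f = 1/9 with slerp weights a = sin((1−f)δ)/sin δ ≈ 0.995, b = sin(fδ)/sin δ ≈ 0.181.
p = a·p₁ + b·p₂ ≈ (0.093, -0.323, -0.942); φ = arcsin(p_z) ≈ -70.36°, λ = atan2(p_y, p_x) ≈ -73.86°.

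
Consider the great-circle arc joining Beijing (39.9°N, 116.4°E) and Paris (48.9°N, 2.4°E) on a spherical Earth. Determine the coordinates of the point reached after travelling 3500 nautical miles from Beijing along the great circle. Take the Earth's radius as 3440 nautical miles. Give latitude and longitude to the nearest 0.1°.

≈ (57.8°N, 24.0°E)

From cos δ = sin φ₁ sin φ₂ + cos φ₁ cos φ₂ cos Δλ, the central angle is δ ≈ 1.289 rad (73.8°). The total great-circle distance is δ·R ≈ 1.289 × 3440 ≈ 4434 nmi, so the target fraction is f = 3500/4434 ≈ 0.789.
Interpolate at f ≈ 0.789 with slerp weights a = sin((1−f)δ)/sin δ ≈ 0.279, b = sin(fδ)/sin δ ≈ 0.886.
p = a·p₁ + b·p₂ ≈ (0.487, 0.216, 0.846); φ = arcsin(p_z) ≈ 57.83°, λ = atan2(p_y, p_x) ≈ 23.95°.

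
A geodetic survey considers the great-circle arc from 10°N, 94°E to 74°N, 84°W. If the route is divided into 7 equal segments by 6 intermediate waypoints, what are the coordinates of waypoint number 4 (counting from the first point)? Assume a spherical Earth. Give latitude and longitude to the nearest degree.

From cos δ = sin φ₁ sin φ₂ + cos φ₁ cos φ₂ cos Δλ, the central angle is δ ≈ 1.675 rad (96.0°).
Interpolate at f = 4/7 with slerp weights a = sin((1−f)δ)/sin δ ≈ 0.661, b = sin(fδ)/sin δ ≈ 0.822.
p = a·p₁ + b·p₂ ≈ (-0.022, 0.424, 0.905); φ = arcsin(p_z) ≈ 64.85°, λ = atan2(p_y, p_x) ≈ 92.93°.

≈ 65°N, 93°E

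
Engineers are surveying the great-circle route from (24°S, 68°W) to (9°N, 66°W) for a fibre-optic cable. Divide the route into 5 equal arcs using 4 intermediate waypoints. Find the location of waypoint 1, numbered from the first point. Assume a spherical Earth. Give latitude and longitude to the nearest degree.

≈ (17°S, 68°W)

The haversine formula gives a central angle δ ≈ 0.577 rad (33.1°) between the endpoints.
Interpolate at f = 1/5 with slerp weights a = sin((1−f)δ)/sin δ ≈ 0.816, b = sin(fδ)/sin δ ≈ 0.211.
p = a·p₁ + b·p₂ ≈ (0.364, -0.882, -0.299); φ = arcsin(p_z) ≈ -17.40°, λ = atan2(p_y, p_x) ≈ -67.56°.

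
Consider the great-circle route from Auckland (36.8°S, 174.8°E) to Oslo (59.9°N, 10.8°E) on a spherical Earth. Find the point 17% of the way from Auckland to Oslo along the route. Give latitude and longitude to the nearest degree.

≈ (12°S, 166°E)

From cos δ = sin φ₁ sin φ₂ + cos φ₁ cos φ₂ cos Δλ, the central angle is δ ≈ 2.700 rad (154.7°).
Interpolate at f = 0.17 with slerp weights a = sin((1−f)δ)/sin δ ≈ 1.835, b = sin(fδ)/sin δ ≈ 1.038.
p = a·p₁ + b·p₂ ≈ (-0.952, 0.231, -0.201); φ = arcsin(p_z) ≈ -11.61°, λ = atan2(p_y, p_x) ≈ 166.38°.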